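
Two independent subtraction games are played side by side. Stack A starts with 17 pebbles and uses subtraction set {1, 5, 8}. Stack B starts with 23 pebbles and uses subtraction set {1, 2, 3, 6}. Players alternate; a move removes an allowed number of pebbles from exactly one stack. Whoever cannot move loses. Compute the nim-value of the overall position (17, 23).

Stack A, S = {1, 5, 8}:
G(0) = 0
G(1) = mex{0} = 1
G(2) = mex{1} = 0
G(3) = mex{0} = 1
G(4) = mex{1} = 0
G(5) = mex{0,0} = 1
G(6) = mex{1,1} = 0
G(7) = mex{0,0} = 1
G(8) = mex{1,1,0} = 2
G(9) = mex{2,0,1} = 3
G(10) = mex{3,1,0} = 2
G(11) = mex{2,0,1} = 3
G(12) = mex{3,1,0} = 2
G(13) = mex{2,2,1} = 0
G(14) = mex{0,3,0} = 1
G(15) = mex{1,2,1} = 0
G(16) = mex{0,3,2} = 1
G(17) = mex{1,2,3} = 0
G_A(17) = 0.
Stack B, S = {1, 2, 3, 6}:
G(0) = 0
G(1) = mex{0} = 1
G(2) = mex{1,0} = 2
G(3) = mex{2,1,0} = 3
G(4) = mex{3,2,1} = 0
G(5) = mex{0,3,2} = 1
G(6) = mex{1,0,3,0} = 2
G(7) = mex{2,1,0,1} = 3
G(8) = mex{3,2,1,2} = 0
G(9) = mex{0,3,2,3} = 1
G(10) = mex{1,0,3,0} = 2
G(11) = mex{2,1,0,1} = 3
G(12) = mex{3,2,1,2} = 0
G(13) = mex{0,3,2,3} = 1
G(14) = mex{1,0,3,0} = 2
G(15) = mex{2,1,0,1} = 3
G(16) = mex{3,2,1,2} = 0
G(17) = mex{0,3,2,3} = 1
G(18) = mex{1,0,3,0} = 2
G(19) = mex{2,1,0,1} = 3
G(20) = mex{3,2,1,2} = 0
G(21) = mex{0,3,2,3} = 1
G(22) = mex{1,0,3,0} = 2
G(23) = mex{2,1,0,1} = 3
G_B(23) = 3.
Combined Grundy value = 0 ⊕ 3 = 3.

3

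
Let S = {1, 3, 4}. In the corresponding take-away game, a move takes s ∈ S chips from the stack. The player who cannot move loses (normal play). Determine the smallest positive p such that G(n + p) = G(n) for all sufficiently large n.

G(0) = 0
G(1) = mex{0} = 1
G(2) = mex{1} = 0
G(3) = mex{0,0} = 1
G(4) = mex{1,1,0} = 2
G(5) = mex{2,0,1} = 3
G(6) = mex{3,1,0} = 2
G(7) = mex{2,2,1} = 0
G(8) = mex{0,3,2} = 1
G(9) = mex{1,2,3} = 0
G(10) = mex{0,0,2} = 1
G(11) = mex{1,1,0} = 2
G(12) = mex{2,0,1} = 3
G(13) = mex{3,1,0} = 2
G(14) = mex{2,2,1} = 0
G(15) = mex{0,3,2} = 1
G(n+7) = G(n) holds for n = 0,…,3 (a full window of length max(S) = 4), so the sequence is purely periodic with period 7.

7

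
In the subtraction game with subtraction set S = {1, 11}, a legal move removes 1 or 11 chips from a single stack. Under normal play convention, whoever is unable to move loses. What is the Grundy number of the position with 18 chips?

n :  0  1  2  3  4  5  6  7  8  9 10 11 12 13 14 15 16 17 18
G :  0  1  0  1  0  1  0  1  0  1  0  1  0  1  0  1  0  1  0

0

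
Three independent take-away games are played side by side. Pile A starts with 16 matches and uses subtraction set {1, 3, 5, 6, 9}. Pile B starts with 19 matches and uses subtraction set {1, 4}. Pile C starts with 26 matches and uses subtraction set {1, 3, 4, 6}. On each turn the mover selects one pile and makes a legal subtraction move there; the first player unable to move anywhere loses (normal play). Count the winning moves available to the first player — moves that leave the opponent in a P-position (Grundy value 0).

Pile A, S = {1, 3, 5, 6, 9}:
G(0) = 0
G(1) = mex{0} = 1
G(2) = mex{1} = 0
G(3) = mex{0,0} = 1
G(4) = mex{1,1} = 0
G(5) = mex{0,0,0} = 1
G(6) = mex{1,1,1,0} = 2
G(7) = mex{2,0,0,1} = 3
G(8) = mex{3,1,1,0} = 2
G(9) = mex{2,2,0,1,0} = 3
G(10) = mex{3,3,1,0,1} = 2
G(11) = mex{2,2,2,1,0} = 3
G(12) = mex{3,3,3,2,1} = 0
G(13) = mex{0,2,2,3,0} = 1
G(14) = mex{1,3,3,2,1} = 0
G(15) = mex{0,0,2,3,2} = 1
G(16) = mex{1,1,3,2,3} = 0
G_A(16) = 0.
Pile B, S = {1, 4}:
G(0) = 0
G(1) = mex{0} = 1
G(2) = mex{1} = 0
G(3) = mex{0} = 1
G(4) = mex{1,0} = 2
G(5) = mex{2,1} = 0
G(6) = mex{0,0} = 1
G(7) = mex{1,1} = 0
G(8) = mex{0,2} = 1
G(9) = mex{1,0} = 2
G(10) = mex{2,1} = 0
G(11) = mex{0,0} = 1
G(12) = mex{1,1} = 0
G(13) = mex{0,2} = 1
G(14) = mex{1,0} = 2
G(15) = mex{2,1} = 0
G(16) = mex{0,0} = 1
G(17) = mex{1,1} = 0
G(18) = mex{0,2} = 1
G(19) = mex{1,0} = 2
G_B(19) = 2.
Pile C, S = {1, 3, 4, 6}:
G(0) = 0
G(1) = mex{0} = 1
G(2) = mex{1} = 0
G(3) = mex{0,0} = 1
G(4) = mex{1,1,0} = 2
G(5) = mex{2,0,1} = 3
G(6) = mex{3,1,0,0} = 2
G(7) = mex{2,2,1,1} = 0
G(8) = mex{0,3,2,0} = 1
G(9) = mex{1,2,3,1} = 0
G(10) = mex{0,0,2,2} = 1
G(11) = mex{1,1,0,3} = 2
G(12) = mex{2,0,1,2} = 3
G(13) = mex{3,1,0,0} = 2
G(14) = mex{2,2,1,1} = 0
G(15) = mex{0,3,2,0} = 1
G(16) = mex{1,2,3,1} = 0
G(17) = mex{0,0,2,2} = 1
G(18) = mex{1,1,0,3} = 2
G(19) = mex{2,0,1,2} = 3
G(20) = mex{3,1,0,0} = 2
G(21) = mex{2,2,1,1} = 0
G(22) = mex{0,3,2,0} = 1
G(23) = mex{1,2,3,1} = 0
G(24) = mex{0,0,2,2} = 1
G(25) = mex{1,1,0,3} = 2
G(26) = mex{2,0,1,2} = 3
G_C(26) = 3.
Combined Grundy value = 0 ⊕ 2 ⊕ 3 = 1.
A winning move leaves total XOR = 0, i.e. changes one component's Grundy value g to g ⊕ X where X is the current total.
Pile A: need g' = 0⊕1 = 1. Options: 16−1→G=1, 16−3→G=1, 16−5→G=3, 16−6→G=2, 16−9→G=3. Hits: 2.
Pile B: need g' = 2⊕1 = 3. Options: 19−1→G=1, 19−4→G=0. Hits: 0.
Pile C: need g' = 3⊕1 = 2. Options: 26−1→G=2, 26−3→G=0, 26−4→G=1, 26−6→G=2. Hits: 2.

4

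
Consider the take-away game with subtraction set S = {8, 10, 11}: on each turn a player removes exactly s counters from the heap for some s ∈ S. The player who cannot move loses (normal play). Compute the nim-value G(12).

n :  0  1  2  3  4  5  6  7  8  9 10 11 12
G :  0  0  0  0  0  0  0  0  1  1  1  1  1

1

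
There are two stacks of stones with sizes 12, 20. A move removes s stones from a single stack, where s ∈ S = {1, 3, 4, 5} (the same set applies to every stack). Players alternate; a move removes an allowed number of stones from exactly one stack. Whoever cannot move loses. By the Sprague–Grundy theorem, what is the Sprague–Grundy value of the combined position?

All stacks use S = {1, 3, 4, 5}:
n :  0  1  2  3  4  5  6  7  8  9 10 11 12 13 14 15 16 17 18 19 20
G :  0  1  0  1  2  3  2  3  0  1  0  1  2  3  2  3  0  1  0  1  2
Stack A: G(12) = 2.
Stack B: G(20) = 2.
Combined Grundy value = 2 ⊕ 2 = 0.

0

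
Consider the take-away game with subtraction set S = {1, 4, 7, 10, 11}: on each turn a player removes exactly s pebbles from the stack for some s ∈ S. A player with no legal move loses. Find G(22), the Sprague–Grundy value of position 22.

n :  0  1  2  3  4  5  6  7  8  9 10 11 12 13 14 15 16 17 18 19 20 21 22
G :  0  1  0  1  2  0  1  2  0  1  2  3  2  3  0  1  3  0  1  3  0  1  0

0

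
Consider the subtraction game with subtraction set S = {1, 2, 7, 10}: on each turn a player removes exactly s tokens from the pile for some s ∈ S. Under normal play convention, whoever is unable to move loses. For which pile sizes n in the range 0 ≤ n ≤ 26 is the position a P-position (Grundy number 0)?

0, 3, 6, 9, 12, 15, 18, 21, 24

G(0) = 0
G(1) = mex{0} = 1
G(2) = mex{1,0} = 2
G(3) = mex{2,1} = 0
G(4) = mex{0,2} = 1
G(5) = mex{1,0} = 2
G(6) = mex{2,1} = 0
G(7) = mex{0,2,0} = 1
G(8) = mex{1,0,1} = 2
G(9) = mex{2,1,2} = 0
G(10) = mex{0,2,0,0} = 1
G(11) = mex{1,0,1,1} = 2
G(12) = mex{2,1,2,2} = 0
G(13) = mex{0,2,0,0} = 1
G(14) = mex{1,0,1,1} = 2
G(15) = mex{2,1,2,2} = 0
G(16) = mex{0,2,0,0} = 1
G(17) = mex{1,0,1,1} = 2
G(18) = mex{2,1,2,2} = 0
G(19) = mex{0,2,0,0} = 1
G(20) = mex{1,0,1,1} = 2
G(21) = mex{2,1,2,2} = 0
G(22) = mex{0,2,0,0} = 1
G(23) = mex{1,0,1,1} = 2
G(24) = mex{2,1,2,2} = 0
G(25) = mex{0,2,0,0} = 1
G(26) = mex{1,0,1,1} = 2
P-positions are exactly the n with G(n) = 0.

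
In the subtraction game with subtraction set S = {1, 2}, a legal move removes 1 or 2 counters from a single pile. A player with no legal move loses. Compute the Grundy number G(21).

G(0) = 0
G(1) = mex{0} = 1
G(2) = mex{1,0} = 2
G(3) = mex{2,1} = 0
G(4) = mex{0,2} = 1
G(5) = mex{1,0} = 2
G(6) = mex{2,1} = 0
G(7) = mex{0,2} = 1
G(8) = mex{1,0} = 2
G(9) = mex{2,1} = 0
G(10) = mex{0,2} = 1
G(11) = mex{1,0} = 2
G(12) = mex{2,1} = 0
G(13) = mex{0,2} = 1
G(14) = mex{1,0} = 2
G(15) = mex{2,1} = 0
G(16) = mex{0,2} = 1
G(17) = mex{1,0} = 2
G(18) = mex{2,1} = 0
G(19) = mex{0,2} = 1
G(20) = mex{1,0} = 2
G(21) = mex{2,1} = 0

0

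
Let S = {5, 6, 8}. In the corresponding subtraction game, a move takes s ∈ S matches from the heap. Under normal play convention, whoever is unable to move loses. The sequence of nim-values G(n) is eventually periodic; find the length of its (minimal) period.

G(0) = 0
G(1) = mex{} = 0
G(2) = mex{} = 0
G(3) = mex{} = 0
G(4) = mex{} = 0
G(5) = mex{0} = 1
G(6) = mex{0,0} = 1
G(7) = mex{0,0} = 1
G(8) = mex{0,0,0} = 1
G(9) = mex{0,0,0} = 1
G(10) = mex{1,0,0} = 2
G(11) = mex{1,1,0} = 2
G(12) = mex{1,1,0} = 2
G(13) = mex{1,1,1} = 0
G(14) = mex{1,1,1} = 0
G(15) = mex{2,1,1} = 0
G(16) = mex{2,2,1} = 0
G(17) = mex{2,2,1} = 0
G(18) = mex{0,2,2} = 1
G(19) = mex{0,0,2} = 1
G(20) = mex{0,0,2} = 1
G(21) = mex{0,0,0} = 1
G(22) = mex{0,0,0} = 1
G(23) = mex{1,0,0} = 2
G(24) = mex{1,1,0} = 2
G(25) = mex{1,1,0} = 2
G(26) = mex{1,1,1} = 0
G(27) = mex{1,1,1} = 0
G(n+13) = G(n) holds for n = 0,…,7 (a full window of length max(S) = 8), so the sequence is purely periodic with period 13.

13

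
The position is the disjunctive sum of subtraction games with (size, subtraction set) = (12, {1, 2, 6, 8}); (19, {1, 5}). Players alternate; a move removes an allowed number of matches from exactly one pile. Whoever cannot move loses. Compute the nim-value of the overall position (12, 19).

3

Pile A, S = {1, 2, 6, 8}:
n :  0  1  2  3  4  5  6  7  8  9 10 11 12
G :  0  1  2  0  1  2  3  0  1  2  0  1  2
G_A(12) = 2.
Pile B, S = {1, 5}:
G(0) = 0
G(1) = mex{0} = 1
G(2) = mex{1} = 0
G(3) = mex{0} = 1
G(4) = mex{1} = 0
G(5) = mex{0,0} = 1
G(6) = mex{1,1} = 0
G(7) = mex{0,0} = 1
G(8) = mex{1,1} = 0
G(9) = mex{0,0} = 1
G(10) = mex{1,1} = 0
G(11) = mex{0,0} = 1
G(12) = mex{1,1} = 0
G(13) = mex{0,0} = 1
G(14) = mex{1,1} = 0
G(15) = mex{0,0} = 1
G(16) = mex{1,1} = 0
G(17) = mex{0,0} = 1
G(18) = mex{1,1} = 0
G(19) = mex{0,0} = 1
G_B(19) = 1.
Combined Grundy value = 2 ⊕ 1 = 3.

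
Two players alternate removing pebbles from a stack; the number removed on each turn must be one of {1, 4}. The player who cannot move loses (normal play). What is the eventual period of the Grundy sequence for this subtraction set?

5

n :  0  1  2  3  4  5  6  7  8  9 10 11 12 13 14
G :  0  1  0  1  2  0  1  0  1  2  0  1  0  1  2
G(n+5) = G(n) holds for n = 0,…,3 (a full window of length max(S) = 4), so the sequence is purely periodic with period 5.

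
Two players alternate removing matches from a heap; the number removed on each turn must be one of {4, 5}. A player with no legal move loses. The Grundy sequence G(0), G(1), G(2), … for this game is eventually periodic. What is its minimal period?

n :  0  1  2  3  4  5  6  7  8  9 10 11 12 13 14 15 16 17 18 19
G :  0  0  0  0  1  1  1  1  2  0  0  0  0  1  1  1  1  2  0  0
G(n+9) = G(n) holds for n = 0,…,4 (a full window of length max(S) = 5), so the sequence is purely periodic with period 9.

9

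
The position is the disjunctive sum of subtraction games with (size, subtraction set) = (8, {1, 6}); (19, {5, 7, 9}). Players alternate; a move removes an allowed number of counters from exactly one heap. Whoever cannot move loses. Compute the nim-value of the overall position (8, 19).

Heap A, S = {1, 6}:
G(0) = 0
G(1) = mex{0} = 1
G(2) = mex{1} = 0
G(3) = mex{0} = 1
G(4) = mex{1} = 0
G(5) = mex{0} = 1
G(6) = mex{1,0} = 2
G(7) = mex{2,1} = 0
G(8) = mex{0,0} = 1
G_A(8) = 1.
Heap B, S = {5, 7, 9}:
n :  0  1  2  3  4  5  6  7  8  9 10 11 12 13 14 15 16 17 18 19
G :  0  0  0  0  0  1  1  1  1  1  2  2  2  2  0  0  0  0  0  1
G_B(19) = 1.
Combined Grundy value = 1 ⊕ 1 = 0.

0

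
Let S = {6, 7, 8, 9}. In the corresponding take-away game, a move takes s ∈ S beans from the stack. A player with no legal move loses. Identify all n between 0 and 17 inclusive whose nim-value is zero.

0, 1, 2, 3, 4, 5, 15, 16, 17

G(0) = 0
G(1) = mex{} = 0
G(2) = mex{} = 0
G(3) = mex{} = 0
G(4) = mex{} = 0
G(5) = mex{} = 0
G(6) = mex{0} = 1
G(7) = mex{0,0} = 1
G(8) = mex{0,0,0} = 1
G(9) = mex{0,0,0,0} = 1
G(10) = mex{0,0,0,0} = 1
G(11) = mex{0,0,0,0} = 1
G(12) = mex{1,0,0,0} = 2
G(13) = mex{1,1,0,0} = 2
G(14) = mex{1,1,1,0} = 2
G(15) = mex{1,1,1,1} = 0
G(16) = mex{1,1,1,1} = 0
G(17) = mex{1,1,1,1} = 0
P-positions are exactly the n with G(n) = 0.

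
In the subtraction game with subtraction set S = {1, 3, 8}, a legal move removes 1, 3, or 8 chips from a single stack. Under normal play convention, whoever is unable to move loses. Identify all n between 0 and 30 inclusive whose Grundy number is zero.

G(0) = 0
G(1) = mex{0} = 1
G(2) = mex{1} = 0
G(3) = mex{0,0} = 1
G(4) = mex{1,1} = 0
G(5) = mex{0,0} = 1
G(6) = mex{1,1} = 0
G(7) = mex{0,0} = 1
G(8) = mex{1,1,0} = 2
G(9) = mex{2,0,1} = 3
G(10) = mex{3,1,0} = 2
G(11) = mex{2,2,1} = 0
G(12) = mex{0,3,0} = 1
G(13) = mex{1,2,1} = 0
G(14) = mex{0,0,0} = 1
G(15) = mex{1,1,1} = 0
G(16) = mex{0,0,2} = 1
G(17) = mex{1,1,3} = 0
G(18) = mex{0,0,2} = 1
G(19) = mex{1,1,0} = 2
G(20) = mex{2,0,1} = 3
G(21) = mex{3,1,0} = 2
G(22) = mex{2,2,1} = 0
G(23) = mex{0,3,0} = 1
G(24) = mex{1,2,1} = 0
G(25) = mex{0,0,0} = 1
G(26) = mex{1,1,1} = 0
G(27) = mex{0,0,2} = 1
G(28) = mex{1,1,3} = 0
G(29) = mex{0,0,2} = 1
G(30) = mex{1,1,0} = 2
P-positions are exactly the n with G(n) = 0.

0, 2, 4, 6, 11, 13, 15, 17, 22, 24, 26, 28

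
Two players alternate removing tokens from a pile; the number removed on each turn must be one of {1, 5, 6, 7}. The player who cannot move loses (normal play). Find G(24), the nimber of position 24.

n :  0  1  2  3  4  5  6  7  8  9 10 11 12 13 14 15 16 17 18 19 20 21 22 23 24
G :  0  1  0  1  0  1  2  3  2  3  2  3  0  1  0  1  0  1  2  3  2  3  2  3  0

0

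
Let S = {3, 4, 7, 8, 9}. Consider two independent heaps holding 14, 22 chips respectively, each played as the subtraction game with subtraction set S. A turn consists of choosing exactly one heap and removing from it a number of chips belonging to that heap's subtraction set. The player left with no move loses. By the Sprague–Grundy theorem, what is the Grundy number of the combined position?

All heaps use S = {3, 4, 7, 8, 9}:
G(0) = 0
G(1) = mex{} = 0
G(2) = mex{} = 0
G(3) = mex{0} = 1
G(4) = mex{0,0} = 1
G(5) = mex{0,0} = 1
G(6) = mex{1,0} = 2
G(7) = mex{1,1,0} = 2
G(8) = mex{1,1,0,0} = 2
G(9) = mex{2,1,0,0,0} = 3
G(10) = mex{2,2,1,0,0} = 3
G(11) = mex{2,2,1,1,0} = 3
G(12) = mex{3,2,1,1,1} = 0
G(13) = mex{3,3,2,1,1} = 0
G(14) = mex{3,3,2,2,1} = 0
G(15) = mex{0,3,2,2,2} = 1
G(16) = mex{0,0,3,2,2} = 1
G(17) = mex{0,0,3,3,2} = 1
G(18) = mex{1,0,3,3,3} = 2
G(19) = mex{1,1,0,3,3} = 2
G(20) = mex{1,1,0,0,3} = 2
G(21) = mex{2,1,0,0,0} = 3
G(22) = mex{2,2,1,0,0} = 3
Heap A: G(14) = 0.
Heap B: G(22) = 3.
Combined Grundy value = 0 ⊕ 3 = 3.

3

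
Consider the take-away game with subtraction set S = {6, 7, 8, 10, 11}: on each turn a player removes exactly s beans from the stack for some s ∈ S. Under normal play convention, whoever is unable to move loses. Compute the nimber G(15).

2

n :  0  1  2  3  4  5  6  7  8  9 10 11 12 13 14 15
G :  0  0  0  0  0  0  1  1  1  1  1  1  2  2  2  2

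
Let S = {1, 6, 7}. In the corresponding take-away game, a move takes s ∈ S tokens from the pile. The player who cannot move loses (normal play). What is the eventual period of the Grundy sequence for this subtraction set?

12

G(0) = 0
G(1) = mex{0} = 1
G(2) = mex{1} = 0
G(3) = mex{0} = 1
G(4) = mex{1} = 0
G(5) = mex{0} = 1
G(6) = mex{1,0} = 2
G(7) = mex{2,1,0} = 3
G(8) = mex{3,0,1} = 2
G(9) = mex{2,1,0} = 3
G(10) = mex{3,0,1} = 2
G(11) = mex{2,1,0} = 3
G(12) = mex{3,2,1} = 0
G(13) = mex{0,3,2} = 1
G(14) = mex{1,2,3} = 0
G(15) = mex{0,3,2} = 1
G(16) = mex{1,2,3} = 0
G(17) = mex{0,3,2} = 1
G(18) = mex{1,0,3} = 2
G(19) = mex{2,1,0} = 3
G(20) = mex{3,0,1} = 2
G(21) = mex{2,1,0} = 3
G(22) = mex{3,0,1} = 2
G(23) = mex{2,1,0} = 3
G(24) = mex{3,2,1} = 0
G(25) = mex{0,3,2} = 1
G(n+12) = G(n) holds for n = 0,…,6 (a full window of length max(S) = 7), so the sequence is purely periodic with period 12.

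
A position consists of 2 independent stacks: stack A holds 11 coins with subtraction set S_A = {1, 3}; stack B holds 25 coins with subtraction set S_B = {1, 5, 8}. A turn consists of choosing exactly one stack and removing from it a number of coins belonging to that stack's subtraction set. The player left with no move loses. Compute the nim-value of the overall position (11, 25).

3

Stack A, S = {1, 3}:
n :  0  1  2  3  4  5  6  7  8  9 10 11
G :  0  1  0  1  0  1  0  1  0  1  0  1
G_A(11) = 1.
Stack B, S = {1, 5, 8}:
G(0) = 0
G(1) = mex{0} = 1
G(2) = mex{1} = 0
G(3) = mex{0} = 1
G(4) = mex{1} = 0
G(5) = mex{0,0} = 1
G(6) = mex{1,1} = 0
G(7) = mex{0,0} = 1
G(8) = mex{1,1,0} = 2
G(9) = mex{2,0,1} = 3
G(10) = mex{3,1,0} = 2
G(11) = mex{2,0,1} = 3
G(12) = mex{3,1,0} = 2
G(13) = mex{2,2,1} = 0
G(14) = mex{0,3,0} = 1
G(15) = mex{1,2,1} = 0
G(16) = mex{0,3,2} = 1
G(17) = mex{1,2,3} = 0
G(18) = mex{0,0,2} = 1
G(19) = mex{1,1,3} = 0
G(20) = mex{0,0,2} = 1
G(21) = mex{1,1,0} = 2
G(22) = mex{2,0,1} = 3
G(23) = mex{3,1,0} = 2
G(24) = mex{2,0,1} = 3
G(25) = mex{3,1,0} = 2
G_B(25) = 2.
Combined Grundy value = 1 ⊕ 2 = 3.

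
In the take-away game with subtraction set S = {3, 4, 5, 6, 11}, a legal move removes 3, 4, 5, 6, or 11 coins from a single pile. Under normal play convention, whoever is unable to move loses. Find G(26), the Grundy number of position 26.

0

n :  0  1  2  3  4  5  6  7  8  9 10 11 12 13 14 15 16 17 18 19 20 21 22 23 24 25 26
G :  0  0  0  1  1  1  2  2  2  0  0  3  1  1  4  2  2  0  0  0  1  1  1  2  2  2  0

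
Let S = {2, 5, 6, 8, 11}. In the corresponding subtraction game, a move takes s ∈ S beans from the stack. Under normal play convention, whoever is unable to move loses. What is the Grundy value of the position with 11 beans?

3

G(0) = 0
G(1) = mex{} = 0
G(2) = mex{0} = 1
G(3) = mex{0} = 1
G(4) = mex{1} = 0
G(5) = mex{1,0} = 2
G(6) = mex{0,0,0} = 1
G(7) = mex{2,1,0} = 3
G(8) = mex{1,1,1,0} = 2
G(9) = mex{3,0,1,0} = 2
G(10) = mex{2,2,0,1} = 3
G(11) = mex{2,1,2,1,0} = 3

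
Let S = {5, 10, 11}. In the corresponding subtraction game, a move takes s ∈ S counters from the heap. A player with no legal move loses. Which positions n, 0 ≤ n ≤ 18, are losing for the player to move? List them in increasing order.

n :  0  1  2  3  4  5  6  7  8  9 10 11 12 13 14 15 16 17 18
G :  0  0  0  0  0  1  1  1  1  1  2  2  2  2  2  3  0  0  0
P-positions are exactly the n with G(n) = 0.

0, 1, 2, 3, 4, 16, 17, 18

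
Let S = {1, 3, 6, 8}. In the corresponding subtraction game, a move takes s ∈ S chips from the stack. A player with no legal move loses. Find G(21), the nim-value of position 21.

G(0) = 0
G(1) = mex{0} = 1
G(2) = mex{1} = 0
G(3) = mex{0,0} = 1
G(4) = mex{1,1} = 0
G(5) = mex{0,0} = 1
G(6) = mex{1,1,0} = 2
G(7) = mex{2,0,1} = 3
G(8) = mex{3,1,0,0} = 2
G(9) = mex{2,2,1,1} = 0
G(10) = mex{0,3,0,0} = 1
G(11) = mex{1,2,1,1} = 0
G(12) = mex{0,0,2,0} = 1
G(13) = mex{1,1,3,1} = 0
G(14) = mex{0,0,2,2} = 1
G(15) = mex{1,1,0,3} = 2
G(16) = mex{2,0,1,2} = 3
G(17) = mex{3,1,0,0} = 2
G(18) = mex{2,2,1,1} = 0
G(19) = mex{0,3,0,0} = 1
G(20) = mex{1,2,1,1} = 0
G(21) = mex{0,0,2,0} = 1

1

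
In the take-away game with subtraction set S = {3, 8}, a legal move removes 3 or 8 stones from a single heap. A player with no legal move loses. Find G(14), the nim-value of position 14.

1

G(0) = 0
G(1) = mex{} = 0
G(2) = mex{} = 0
G(3) = mex{0} = 1
G(4) = mex{0} = 1
G(5) = mex{0} = 1
G(6) = mex{1} = 0
G(7) = mex{1} = 0
G(8) = mex{1,0} = 2
G(9) = mex{0,0} = 1
G(10) = mex{0,0} = 1
G(11) = mex{2,1} = 0
G(12) = mex{1,1} = 0
G(13) = mex{1,1} = 0
G(14) = mex{0,0} = 1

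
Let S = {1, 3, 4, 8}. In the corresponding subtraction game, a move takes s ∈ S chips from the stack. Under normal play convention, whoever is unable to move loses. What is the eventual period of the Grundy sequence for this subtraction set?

7

G(0) = 0
G(1) = mex{0} = 1
G(2) = mex{1} = 0
G(3) = mex{0,0} = 1
G(4) = mex{1,1,0} = 2
G(5) = mex{2,0,1} = 3
G(6) = mex{3,1,0} = 2
G(7) = mex{2,2,1} = 0
G(8) = mex{0,3,2,0} = 1
G(9) = mex{1,2,3,1} = 0
G(10) = mex{0,0,2,0} = 1
G(11) = mex{1,1,0,1} = 2
G(12) = mex{2,0,1,2} = 3
G(13) = mex{3,1,0,3} = 2
G(14) = mex{2,2,1,2} = 0
G(15) = mex{0,3,2,0} = 1
G(16) = mex{1,2,3,1} = 0
G(n+7) = G(n) holds for n = 0,…,7 (a full window of length max(S) = 8), so the sequence is purely periodic with period 7.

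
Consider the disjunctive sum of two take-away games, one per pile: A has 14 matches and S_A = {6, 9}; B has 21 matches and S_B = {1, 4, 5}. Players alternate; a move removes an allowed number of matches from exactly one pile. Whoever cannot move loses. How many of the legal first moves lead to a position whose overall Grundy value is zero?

1

Pile A, S = {6, 9}:
G(0) = 0
G(1) = mex{} = 0
G(2) = mex{} = 0
G(3) = mex{} = 0
G(4) = mex{} = 0
G(5) = mex{} = 0
G(6) = mex{0} = 1
G(7) = mex{0} = 1
G(8) = mex{0} = 1
G(9) = mex{0,0} = 1
G(10) = mex{0,0} = 1
G(11) = mex{0,0} = 1
G(12) = mex{1,0} = 2
G(13) = mex{1,0} = 2
G(14) = mex{1,0} = 2
G_A(14) = 2.
Pile B, S = {1, 4, 5}:
G(0) = 0
G(1) = mex{0} = 1
G(2) = mex{1} = 0
G(3) = mex{0} = 1
G(4) = mex{1,0} = 2
G(5) = mex{2,1,0} = 3
G(6) = mex{3,0,1} = 2
G(7) = mex{2,1,0} = 3
G(8) = mex{3,2,1} = 0
G(9) = mex{0,3,2} = 1
G(10) = mex{1,2,3} = 0
G(11) = mex{0,3,2} = 1
G(12) = mex{1,0,3} = 2
G(13) = mex{2,1,0} = 3
G(14) = mex{3,0,1} = 2
G(15) = mex{2,1,0} = 3
G(16) = mex{3,2,1} = 0
G(17) = mex{0,3,2} = 1
G(18) = mex{1,2,3} = 0
G(19) = mex{0,3,2} = 1
G(20) = mex{1,0,3} = 2
G(21) = mex{2,1,0} = 3
G_B(21) = 3.
Combined Grundy value = 2 ⊕ 3 = 1.
A winning move leaves total XOR = 0, i.e. changes one component's Grundy value g to g ⊕ X where X is the current total.
Pile A: need g' = 2⊕1 = 3. Options: 14−6→G=1, 14−9→G=0. Hits: 0.
Pile B: need g' = 3⊕1 = 2. Options: 21−1→G=2, 21−4→G=1, 21−5→G=0. Hits: 1.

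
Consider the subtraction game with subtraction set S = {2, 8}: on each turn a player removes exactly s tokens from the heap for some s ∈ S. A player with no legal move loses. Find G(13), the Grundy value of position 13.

1

G(0) = 0
G(1) = mex{} = 0
G(2) = mex{0} = 1
G(3) = mex{0} = 1
G(4) = mex{1} = 0
G(5) = mex{1} = 0
G(6) = mex{0} = 1
G(7) = mex{0} = 1
G(8) = mex{1,0} = 2
G(9) = mex{1,0} = 2
G(10) = mex{2,1} = 0
G(11) = mex{2,1} = 0
G(12) = mex{0,0} = 1
G(13) = mex{0,0} = 1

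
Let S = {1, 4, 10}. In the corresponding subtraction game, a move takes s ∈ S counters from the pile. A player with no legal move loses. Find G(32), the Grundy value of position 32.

0

n :  0  1  2  3  4  5  6  7  8  9 10 11 12 13 14 15 16 17 18 19 20 21 22 23 24 25 26 27 28 29 30 31 32
G :  0  1  0  1  2  0  1  0  1  2  3  2  3  0  1  3  0  1  0  1  2  0  1  2  0  1  2  0  1  0  1  2  0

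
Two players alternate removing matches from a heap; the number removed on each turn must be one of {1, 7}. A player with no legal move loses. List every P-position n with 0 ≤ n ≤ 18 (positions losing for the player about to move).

n :  0  1  2  3  4  5  6  7  8  9 10 11 12 13 14 15 16 17 18
G :  0  1  0  1  0  1  0  1  0  1  0  1  0  1  0  1  0  1  0
P-positions are exactly the n with G(n) = 0.

0, 2, 4, 6, 8, 10, 12, 14, 16, 18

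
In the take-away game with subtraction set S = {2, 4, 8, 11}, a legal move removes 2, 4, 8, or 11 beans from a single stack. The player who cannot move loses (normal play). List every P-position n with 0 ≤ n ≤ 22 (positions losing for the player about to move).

0, 1, 6, 7, 13, 16, 19, 22

n :  0  1  2  3  4  5  6  7  8  9 10 11 12 13 14 15 16 17 18 19 20 21 22
G :  0  0  1  1  2  2  0  0  1  1  2  2  3  0  4  1  0  2  1  0  2  1  0
P-positions are exactly the n with G(n) = 0.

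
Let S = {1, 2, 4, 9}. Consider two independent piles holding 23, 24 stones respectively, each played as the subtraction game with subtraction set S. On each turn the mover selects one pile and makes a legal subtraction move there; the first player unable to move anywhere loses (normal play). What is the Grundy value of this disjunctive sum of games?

3

All piles use S = {1, 2, 4, 9}:
n :  0  1  2  3  4  5  6  7  8  9 10 11 12 13 14 15 16 17 18 19 20 21 22 23 24
G :  0  1  2  0  1  2  0  1  2  3  4  0  1  2  0  1  2  0  1  2  3  4  0  1  2
Pile A: G(23) = 1.
Pile B: G(24) = 2.
Combined Grundy value = 1 ⊕ 2 = 3.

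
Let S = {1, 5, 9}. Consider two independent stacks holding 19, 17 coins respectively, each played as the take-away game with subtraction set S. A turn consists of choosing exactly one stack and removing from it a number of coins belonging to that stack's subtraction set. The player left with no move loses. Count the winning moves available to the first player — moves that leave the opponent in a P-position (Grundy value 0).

0

All stacks use S = {1, 5, 9}:
G(0) = 0
G(1) = mex{0} = 1
G(2) = mex{1} = 0
G(3) = mex{0} = 1
G(4) = mex{1} = 0
G(5) = mex{0,0} = 1
G(6) = mex{1,1} = 0
G(7) = mex{0,0} = 1
G(8) = mex{1,1} = 0
G(9) = mex{0,0,0} = 1
G(10) = mex{1,1,1} = 0
G(11) = mex{0,0,0} = 1
G(12) = mex{1,1,1} = 0
G(13) = mex{0,0,0} = 1
G(14) = mex{1,1,1} = 0
G(15) = mex{0,0,0} = 1
G(16) = mex{1,1,1} = 0
G(17) = mex{0,0,0} = 1
G(18) = mex{1,1,1} = 0
G(19) = mex{0,0,0} = 1
Stack A: G(19) = 1.
Stack B: G(17) = 1.
Combined Grundy value = 1 ⊕ 1 = 0.
A winning move leaves total XOR = 0, i.e. changes one component's Grundy value g to g ⊕ X where X is the current total.
Stack A: target g' = 1⊕0 = 1, but every legal move changes the Grundy value (mex property), so 0 moves.
Stack B: target g' = 1⊕0 = 1, but every legal move changes the Grundy value (mex property), so 0 moves.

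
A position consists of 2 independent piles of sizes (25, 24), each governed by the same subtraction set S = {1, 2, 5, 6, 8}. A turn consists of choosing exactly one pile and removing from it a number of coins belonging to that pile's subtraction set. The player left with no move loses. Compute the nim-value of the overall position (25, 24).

1

All piles use S = {1, 2, 5, 6, 8}:
n :  0  1  2  3  4  5  6  7  8  9 10 11 12 13 14 15 16 17 18 19 20 21 22 23 24 25
G :  0  1  2  0  1  2  3  0  1  2  0  1  2  3  0  1  2  0  1  2  3  0  1  2  0  1
Pile A: G(25) = 1.
Pile B: G(24) = 0.
Combined Grundy value = 1 ⊕ 0 = 1.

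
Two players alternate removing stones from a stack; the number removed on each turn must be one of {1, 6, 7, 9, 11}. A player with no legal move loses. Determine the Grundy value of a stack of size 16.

0

G(0) = 0
G(1) = mex{0} = 1
G(2) = mex{1} = 0
G(3) = mex{0} = 1
G(4) = mex{1} = 0
G(5) = mex{0} = 1
G(6) = mex{1,0} = 2
G(7) = mex{2,1,0} = 3
G(8) = mex{3,0,1} = 2
G(9) = mex{2,1,0,0} = 3
G(10) = mex{3,0,1,1} = 2
G(11) = mex{2,1,0,0,0} = 3
G(12) = mex{3,2,1,1,1} = 0
G(13) = mex{0,3,2,0,0} = 1
G(14) = mex{1,2,3,1,1} = 0
G(15) = mex{0,3,2,2,0} = 1
G(16) = mex{1,2,3,3,1} = 0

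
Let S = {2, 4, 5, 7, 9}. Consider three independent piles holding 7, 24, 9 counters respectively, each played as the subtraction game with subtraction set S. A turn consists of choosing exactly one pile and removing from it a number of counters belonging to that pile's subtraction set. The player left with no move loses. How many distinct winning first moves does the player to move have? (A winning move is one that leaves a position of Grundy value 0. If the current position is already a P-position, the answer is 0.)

All piles use S = {2, 4, 5, 7, 9}:
n :  0  1  2  3  4  5  6  7  8  9 10 11 12 13 14 15 16 17 18 19 20 21 22 23 24
G :  0  0  1  1  2  2  3  3  4  4  5  0  0  1  1  2  2  3  3  4  4  5  0  0  1
Pile A: G(7) = 3.
Pile B: G(24) = 1.
Pile C: G(9) = 4.
Combined Grundy value = 3 ⊕ 1 ⊕ 4 = 6.
A winning move leaves total XOR = 0, i.e. changes one component's Grundy value g to g ⊕ X where X is the current total.
Pile A: need g' = 3⊕6 = 5. Options: 7−2→G=2, 7−4→G=1, 7−5→G=1, 7−7→G=0. Hits: 0.
Pile B: need g' = 1⊕6 = 7. Options: 24−2→G=0, 24−4→G=4, 24−5→G=4, 24−7→G=3, 24−9→G=2. Hits: 0.
Pile C: need g' = 4⊕6 = 2. Options: 9−2→G=3, 9−4→G=2, 9−5→G=2, 9−7→G=1, 9−9→G=0. Hits: 2.

2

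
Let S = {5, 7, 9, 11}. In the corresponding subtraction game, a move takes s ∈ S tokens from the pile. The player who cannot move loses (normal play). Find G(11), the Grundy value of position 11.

2

G(0) = 0
G(1) = mex{} = 0
G(2) = mex{} = 0
G(3) = mex{} = 0
G(4) = mex{} = 0
G(5) = mex{0} = 1
G(6) = mex{0} = 1
G(7) = mex{0,0} = 1
G(8) = mex{0,0} = 1
G(9) = mex{0,0,0} = 1
G(10) = mex{1,0,0} = 2
G(11) = mex{1,0,0,0} = 2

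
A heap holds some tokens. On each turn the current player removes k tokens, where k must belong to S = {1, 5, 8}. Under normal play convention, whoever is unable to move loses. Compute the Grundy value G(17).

G(0) = 0
G(1) = mex{0} = 1
G(2) = mex{1} = 0
G(3) = mex{0} = 1
G(4) = mex{1} = 0
G(5) = mex{0,0} = 1
G(6) = mex{1,1} = 0
G(7) = mex{0,0} = 1
G(8) = mex{1,1,0} = 2
G(9) = mex{2,0,1} = 3
G(10) = mex{3,1,0} = 2
G(11) = mex{2,0,1} = 3
G(12) = mex{3,1,0} = 2
G(13) = mex{2,2,1} = 0
G(14) = mex{0,3,0} = 1
G(15) = mex{1,2,1} = 0
G(16) = mex{0,3,2} = 1
G(17) = mex{1,2,3} = 0

0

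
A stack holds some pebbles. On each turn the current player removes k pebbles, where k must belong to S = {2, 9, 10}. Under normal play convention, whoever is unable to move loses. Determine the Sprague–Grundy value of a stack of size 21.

1

G(0) = 0
G(1) = mex{} = 0
G(2) = mex{0} = 1
G(3) = mex{0} = 1
G(4) = mex{1} = 0
G(5) = mex{1} = 0
G(6) = mex{0} = 1
G(7) = mex{0} = 1
G(8) = mex{1} = 0
G(9) = mex{1,0} = 2
G(10) = mex{0,0,0} = 1
G(11) = mex{2,1,0} = 3
G(12) = mex{1,1,1} = 0
G(13) = mex{3,0,1} = 2
G(14) = mex{0,0,0} = 1
G(15) = mex{2,1,0} = 3
G(16) = mex{1,1,1} = 0
G(17) = mex{3,0,1} = 2
G(18) = mex{0,2,0} = 1
G(19) = mex{2,1,2} = 0
G(20) = mex{1,3,1} = 0
G(21) = mex{0,0,3} = 1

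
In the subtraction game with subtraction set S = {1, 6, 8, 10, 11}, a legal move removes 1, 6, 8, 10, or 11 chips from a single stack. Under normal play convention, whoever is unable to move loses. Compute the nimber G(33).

3

n :  0  1  2  3  4  5  6  7  8  9 10 11 12 13 14 15 16 17 18 19 20 21 22 23 24 25 26 27 28 29 30 31 32 33
G :  0  1  0  1  0  1  2  0  1  0  1  2  3  2  3  2  0  1  2  3  2  0  1  0  1  0  1  2  0  1  0  1  2  3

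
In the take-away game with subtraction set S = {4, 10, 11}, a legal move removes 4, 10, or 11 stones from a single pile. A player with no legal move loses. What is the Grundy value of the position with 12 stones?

n :  0  1  2  3  4  5  6  7  8  9 10 11 12
G :  0  0  0  0  1  1  1  1  0  0  2  2  1

1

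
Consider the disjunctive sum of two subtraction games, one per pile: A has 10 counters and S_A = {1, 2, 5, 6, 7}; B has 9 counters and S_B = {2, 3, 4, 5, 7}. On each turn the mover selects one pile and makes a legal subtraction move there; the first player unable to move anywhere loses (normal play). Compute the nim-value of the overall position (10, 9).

Pile A, S = {1, 2, 5, 6, 7}:
n :  0  1  2  3  4  5  6  7  8  9 10
G :  0  1  2  0  1  2  3  4  5  3  4
G_A(10) = 4.
Pile B, S = {2, 3, 4, 5, 7}:
n : 0 1 2 3 4 5 6 7 8 9
G : 0 0 1 1 2 2 3 3 4 0
G_B(9) = 0.
Combined Grundy value = 4 ⊕ 0 = 4.

4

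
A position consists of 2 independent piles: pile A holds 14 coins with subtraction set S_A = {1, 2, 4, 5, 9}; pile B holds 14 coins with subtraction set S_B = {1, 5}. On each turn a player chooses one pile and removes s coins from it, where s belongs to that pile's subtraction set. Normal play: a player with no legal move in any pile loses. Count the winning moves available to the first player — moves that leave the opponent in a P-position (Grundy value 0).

3

Pile A, S = {1, 2, 4, 5, 9}:
G(0) = 0
G(1) = mex{0} = 1
G(2) = mex{1,0} = 2
G(3) = mex{2,1} = 0
G(4) = mex{0,2,0} = 1
G(5) = mex{1,0,1,0} = 2
G(6) = mex{2,1,2,1} = 0
G(7) = mex{0,2,0,2} = 1
G(8) = mex{1,0,1,0} = 2
G(9) = mex{2,1,2,1,0} = 3
G(10) = mex{3,2,0,2,1} = 4
G(11) = mex{4,3,1,0,2} = 5
G(12) = mex{5,4,2,1,0} = 3
G(13) = mex{3,5,3,2,1} = 0
G(14) = mex{0,3,4,3,2} = 1
G_A(14) = 1.
Pile B, S = {1, 5}:
G(0) = 0
G(1) = mex{0} = 1
G(2) = mex{1} = 0
G(3) = mex{0} = 1
G(4) = mex{1} = 0
G(5) = mex{0,0} = 1
G(6) = mex{1,1} = 0
G(7) = mex{0,0} = 1
G(8) = mex{1,1} = 0
G(9) = mex{0,0} = 1
G(10) = mex{1,1} = 0
G(11) = mex{0,0} = 1
G(12) = mex{1,1} = 0
G(13) = mex{0,0} = 1
G(14) = mex{1,1} = 0
G_B(14) = 0.
Combined Grundy value = 1 ⊕ 0 = 1.
A winning move leaves total XOR = 0, i.e. changes one component's Grundy value g to g ⊕ X where X is the current total.
Pile A: need g' = 1⊕1 = 0. Options: 14−1→G=0, 14−2→G=3, 14−4→G=4, 14−5→G=3, 14−9→G=2. Hits: 1.
Pile B: need g' = 0⊕1 = 1. Options: 14−1→G=1, 14−5→G=1. Hits: 2.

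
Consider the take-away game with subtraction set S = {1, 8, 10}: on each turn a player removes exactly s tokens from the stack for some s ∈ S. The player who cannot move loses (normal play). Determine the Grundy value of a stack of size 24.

n :  0  1  2  3  4  5  6  7  8  9 10 11 12 13 14 15 16 17 18 19 20 21 22 23 24
G :  0  1  0  1  0  1  0  1  2  0  1  0  1  0  1  0  1  2  0  1  0  1  0  1  0

0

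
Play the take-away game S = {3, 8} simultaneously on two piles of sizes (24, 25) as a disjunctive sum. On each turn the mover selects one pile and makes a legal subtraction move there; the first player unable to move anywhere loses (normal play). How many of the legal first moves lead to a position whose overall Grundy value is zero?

All piles use S = {3, 8}:
G(0) = 0
G(1) = mex{} = 0
G(2) = mex{} = 0
G(3) = mex{0} = 1
G(4) = mex{0} = 1
G(5) = mex{0} = 1
G(6) = mex{1} = 0
G(7) = mex{1} = 0
G(8) = mex{1,0} = 2
G(9) = mex{0,0} = 1
G(10) = mex{0,0} = 1
G(11) = mex{2,1} = 0
G(12) = mex{1,1} = 0
G(13) = mex{1,1} = 0
G(14) = mex{0,0} = 1
G(15) = mex{0,0} = 1
G(16) = mex{0,2} = 1
G(17) = mex{1,1} = 0
G(18) = mex{1,1} = 0
G(19) = mex{1,0} = 2
G(20) = mex{0,0} = 1
G(21) = mex{0,0} = 1
G(22) = mex{2,1} = 0
G(23) = mex{1,1} = 0
G(24) = mex{1,1} = 0
G(25) = mex{0,0} = 1
Pile A: G(24) = 0.
Pile B: G(25) = 1.
Combined Grundy value = 0 ⊕ 1 = 1.
A winning move leaves total XOR = 0, i.e. changes one component's Grundy value g to g ⊕ X where X is the current total.
Pile A: need g' = 0⊕1 = 1. Options: 24−3→G=1, 24−8→G=1. Hits: 2.
Pile B: need g' = 1⊕1 = 0. Options: 25−3→G=0, 25−8→G=0. Hits: 2.

4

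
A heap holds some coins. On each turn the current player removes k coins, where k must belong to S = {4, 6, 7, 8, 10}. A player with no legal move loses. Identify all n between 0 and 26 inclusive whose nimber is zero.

0, 1, 2, 3, 14, 15, 16, 17

G(0) = 0
G(1) = mex{} = 0
G(2) = mex{} = 0
G(3) = mex{} = 0
G(4) = mex{0} = 1
G(5) = mex{0} = 1
G(6) = mex{0,0} = 1
G(7) = mex{0,0,0} = 1
G(8) = mex{1,0,0,0} = 2
G(9) = mex{1,0,0,0} = 2
G(10) = mex{1,1,0,0,0} = 2
G(11) = mex{1,1,1,0,0} = 2
G(12) = mex{2,1,1,1,0} = 3
G(13) = mex{2,1,1,1,0} = 3
G(14) = mex{2,2,1,1,1} = 0
G(15) = mex{2,2,2,1,1} = 0
G(16) = mex{3,2,2,2,1} = 0
G(17) = mex{3,2,2,2,1} = 0
G(18) = mex{0,3,2,2,2} = 1
G(19) = mex{0,3,3,2,2} = 1
G(20) = mex{0,0,3,3,2} = 1
G(21) = mex{0,0,0,3,2} = 1
G(22) = mex{1,0,0,0,3} = 2
G(23) = mex{1,0,0,0,3} = 2
G(24) = mex{1,1,0,0,0} = 2
G(25) = mex{1,1,1,0,0} = 2
G(26) = mex{2,1,1,1,0} = 3
P-positions are exactly the n with G(n) = 0.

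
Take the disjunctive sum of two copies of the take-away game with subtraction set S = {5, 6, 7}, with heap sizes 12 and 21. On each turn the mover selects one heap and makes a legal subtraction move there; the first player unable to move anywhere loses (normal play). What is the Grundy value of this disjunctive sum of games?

All heaps use S = {5, 6, 7}:
G(0) = 0
G(1) = mex{} = 0
G(2) = mex{} = 0
G(3) = mex{} = 0
G(4) = mex{} = 0
G(5) = mex{0} = 1
G(6) = mex{0,0} = 1
G(7) = mex{0,0,0} = 1
G(8) = mex{0,0,0} = 1
G(9) = mex{0,0,0} = 1
G(10) = mex{1,0,0} = 2
G(11) = mex{1,1,0} = 2
G(12) = mex{1,1,1} = 0
G(13) = mex{1,1,1} = 0
G(14) = mex{1,1,1} = 0
G(15) = mex{2,1,1} = 0
G(16) = mex{2,2,1} = 0
G(17) = mex{0,2,2} = 1
G(18) = mex{0,0,2} = 1
G(19) = mex{0,0,0} = 1
G(20) = mex{0,0,0} = 1
G(21) = mex{0,0,0} = 1
Heap A: G(12) = 0.
Heap B: G(21) = 1.
Combined Grundy value = 0 ⊕ 1 = 1.

1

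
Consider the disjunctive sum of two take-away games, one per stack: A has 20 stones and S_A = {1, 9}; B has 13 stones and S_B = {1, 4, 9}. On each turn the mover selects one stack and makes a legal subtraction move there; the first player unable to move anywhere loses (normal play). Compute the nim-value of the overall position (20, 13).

1

Stack A, S = {1, 9}:
G(0) = 0
G(1) = mex{0} = 1
G(2) = mex{1} = 0
G(3) = mex{0} = 1
G(4) = mex{1} = 0
G(5) = mex{0} = 1
G(6) = mex{1} = 0
G(7) = mex{0} = 1
G(8) = mex{1} = 0
G(9) = mex{0,0} = 1
G(10) = mex{1,1} = 0
G(11) = mex{0,0} = 1
G(12) = mex{1,1} = 0
G(13) = mex{0,0} = 1
G(14) = mex{1,1} = 0
G(15) = mex{0,0} = 1
G(16) = mex{1,1} = 0
G(17) = mex{0,0} = 1
G(18) = mex{1,1} = 0
G(19) = mex{0,0} = 1
G(20) = mex{1,1} = 0
G_A(20) = 0.
Stack B, S = {1, 4, 9}:
n :  0  1  2  3  4  5  6  7  8  9 10 11 12 13
G :  0  1  0  1  2  0  1  0  1  2  0  1  0  1
G_B(13) = 1.
Combined Grundy value = 0 ⊕ 1 = 1.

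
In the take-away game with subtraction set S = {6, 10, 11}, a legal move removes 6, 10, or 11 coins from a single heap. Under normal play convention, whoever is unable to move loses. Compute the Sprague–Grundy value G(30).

G(0) = 0
G(1) = mex{} = 0
G(2) = mex{} = 0
G(3) = mex{} = 0
G(4) = mex{} = 0
G(5) = mex{} = 0
G(6) = mex{0} = 1
G(7) = mex{0} = 1
G(8) = mex{0} = 1
G(9) = mex{0} = 1
G(10) = mex{0,0} = 1
G(11) = mex{0,0,0} = 1
G(12) = mex{1,0,0} = 2
G(13) = mex{1,0,0} = 2
G(14) = mex{1,0,0} = 2
G(15) = mex{1,0,0} = 2
G(16) = mex{1,1,0} = 2
G(17) = mex{1,1,1} = 0
G(18) = mex{2,1,1} = 0
G(19) = mex{2,1,1} = 0
G(20) = mex{2,1,1} = 0
G(21) = mex{2,1,1} = 0
G(22) = mex{2,2,1} = 0
G(23) = mex{0,2,2} = 1
G(24) = mex{0,2,2} = 1
G(25) = mex{0,2,2} = 1
G(26) = mex{0,2,2} = 1
G(27) = mex{0,0,2} = 1
G(28) = mex{0,0,0} = 1
G(29) = mex{1,0,0} = 2
G(30) = mex{1,0,0} = 2

2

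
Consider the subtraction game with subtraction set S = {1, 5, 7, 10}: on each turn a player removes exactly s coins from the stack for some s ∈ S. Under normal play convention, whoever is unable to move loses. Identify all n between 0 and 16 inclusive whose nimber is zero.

0, 2, 4, 6, 8

n :  0  1  2  3  4  5  6  7  8  9 10 11 12 13 14 15 16
G :  0  1  0  1  0  1  0  1  0  1  2  3  2  3  2  3  2
P-positions are exactly the n with G(n) = 0.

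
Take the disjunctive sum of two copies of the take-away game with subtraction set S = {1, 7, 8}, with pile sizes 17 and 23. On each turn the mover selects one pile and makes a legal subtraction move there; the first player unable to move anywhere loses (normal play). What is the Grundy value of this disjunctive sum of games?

2

All piles use S = {1, 7, 8}:
n :  0  1  2  3  4  5  6  7  8  9 10 11 12 13 14 15 16 17 18 19 20 21 22 23
G :  0  1  0  1  0  1  0  1  2  3  2  3  2  3  2  0  1  0  1  0  1  0  1  2
Pile A: G(17) = 0.
Pile B: G(23) = 2.
Combined Grundy value = 0 ⊕ 2 = 2.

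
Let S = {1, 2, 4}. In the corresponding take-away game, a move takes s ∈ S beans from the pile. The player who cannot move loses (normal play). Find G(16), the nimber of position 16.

1

n :  0  1  2  3  4  5  6  7  8  9 10 11 12 13 14 15 16
G :  0  1  2  0  1  2  0  1  2  0  1  2  0  1  2  0  1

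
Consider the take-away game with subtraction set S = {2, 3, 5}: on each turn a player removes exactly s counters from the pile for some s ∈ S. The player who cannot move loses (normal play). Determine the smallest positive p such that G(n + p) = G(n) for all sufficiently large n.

G(0) = 0
G(1) = mex{} = 0
G(2) = mex{0} = 1
G(3) = mex{0,0} = 1
G(4) = mex{1,0} = 2
G(5) = mex{1,1,0} = 2
G(6) = mex{2,1,0} = 3
G(7) = mex{2,2,1} = 0
G(8) = mex{3,2,1} = 0
G(9) = mex{0,3,2} = 1
G(10) = mex{0,0,2} = 1
G(11) = mex{1,0,3} = 2
G(12) = mex{1,1,0} = 2
G(13) = mex{2,1,0} = 3
G(14) = mex{2,2,1} = 0
G(15) = mex{3,2,1} = 0
G(n+7) = G(n) holds for n = 0,…,4 (a full window of length max(S) = 5), so the sequence is purely periodic with period 7.

7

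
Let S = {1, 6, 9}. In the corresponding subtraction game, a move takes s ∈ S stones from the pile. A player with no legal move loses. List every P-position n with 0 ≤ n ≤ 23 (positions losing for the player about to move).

n :  0  1  2  3  4  5  6  7  8  9 10 11 12 13 14 15 16 17 18 19 20 21 22 23
G :  0  1  0  1  0  1  2  0  1  2  3  2  0  1  0  1  2  0  1  0  1  2  0  1
P-positions are exactly the n with G(n) = 0.

0, 2, 4, 7, 12, 14, 17, 19, 22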